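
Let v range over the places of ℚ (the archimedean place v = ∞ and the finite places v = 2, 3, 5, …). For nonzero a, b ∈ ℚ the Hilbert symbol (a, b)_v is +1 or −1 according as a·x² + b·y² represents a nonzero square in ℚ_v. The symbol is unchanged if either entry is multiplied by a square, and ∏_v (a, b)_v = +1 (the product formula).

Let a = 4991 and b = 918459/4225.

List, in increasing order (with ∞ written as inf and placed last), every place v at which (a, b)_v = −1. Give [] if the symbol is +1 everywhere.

(a, b) ≡ (4991, 11339) mod (ℚ^×)²; places V = {2, 3, 5, 7, 13, 17, 23, 29, 31, ∞}.
(a,b)_29: α=0, u≡3; β=1, v≡19 (mod 29); (3|29)=-1, (19|29)=-1; sign (−1)^0·-1^1·-1^0 = -1.
(a,b)_23: α=1, u≡10; β=1, v≡19 (mod 23); (10|23)=-1, (19|23)=-1; sign (−1)^1·-1^1·-1^1 = -1.
(a,b)_7: α=1, u≡6; β=0, v≡6 (mod 7); (6|7)=-1, (6|7)=-1; sign (−1)^0·-1^0·-1^1 = -1.
(a,b)_17: α=0, u≡10; β=1, v≡2 (mod 17); (10|17)=-1, (2|17)=+1; sign (−1)^0·-1^1·+1^0 = -1.
(a,b)_2: α=0, β=0; u≡7, v≡3 (mod 8); ε(u)ε(v)=1·1, αω(v)=0·1, βω(u)=0·0; sum ≡ 1  ⇒  -1.
(a,b)_3: α=0, u≡2; β=4, v≡2 (mod 3); (2|3)=-1, (2|3)=-1; sign (−1)^0·-1^4·-1^0 = +1.
(a,b)_13: α=0, u≡12; β=-2, v≡4 (mod 13); (12|13)=+1, (4|13)=+1; sign (−1)^0·+1^-2·+1^0 = +1.
(a,b)_∞: sgn(4991)=+, sgn(11339)=+, so +1.
(a,b)_5: α=0, u≡1; β=-2, v≡1 (mod 5); (1|5)=+1, (1|5)=+1; sign (−1)^0·+1^-2·+1^0 = +1.
(a,b)_31: α=1, u≡6; β=0, v≡30 (mod 31); (6|31)=-1, (30|31)=-1; sign (−1)^0·-1^0·-1^1 = -1.
Ram(4991, 11339) = {2, 7, 17, 23, 29, 31}; no ℚ_2-point on the conic.

[2, 7, 17, 23, 29, 31]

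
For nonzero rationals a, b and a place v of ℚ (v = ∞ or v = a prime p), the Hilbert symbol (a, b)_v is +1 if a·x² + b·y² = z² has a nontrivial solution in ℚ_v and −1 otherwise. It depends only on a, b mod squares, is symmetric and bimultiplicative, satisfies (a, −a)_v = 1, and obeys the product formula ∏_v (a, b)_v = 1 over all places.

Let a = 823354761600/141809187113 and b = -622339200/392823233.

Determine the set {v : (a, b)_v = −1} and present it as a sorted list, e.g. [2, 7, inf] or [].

(a, b) ≡ (102, -34) mod (ℚ^×)²; places V = {2, 3, 5, 7, 11, 17, 19, 23, ∞}.
(a,b)_11: α=-2, u≡4; β=-2, v≡10 (mod 11); (4|11)=+1, (10|11)=-1; sign (−1)^0·+1^-2·-1^-2 = +1.
(a,b)_3: α=7, u≡1; β=4, v≡2 (mod 3); (1|3)=+1, (2|3)=-1; sign (−1)^0·+1^4·-1^7 = -1.
(a,b)_19: α=-4, u≡4; β=-2, v≡6 (mod 19); (4|19)=+1, (6|19)=+1; sign (−1)^0·+1^-2·+1^-4 = +1.
(a,b)_17: α=-1, u≡3; β=-1, v≡4 (mod 17); (3|17)=-1, (4|17)=+1; sign (−1)^0·-1^-1·+1^-1 = -1.
(a,b)_5: α=2, u≡3; β=2, v≡4 (mod 5); (3|5)=-1, (4|5)=+1; sign (−1)^0·-1^2·+1^2 = +1.
(a,b)_2: α=7, β=7; u≡3, v≡7 (mod 8); ε(u)ε(v)=1·1, αω(v)=7·0, βω(u)=7·1; sum ≡ 0  ⇒  +1.
(a,b)_∞: sgn(102)=+, sgn(-34)=−, so +1.
(a,b)_7: α=6, u≡4; β=4, v≡2 (mod 7); (4|7)=+1, (2|7)=+1; sign (−1)^0·+1^4·+1^6 = +1.
(a,b)_23: α=-2, u≡10; β=-2, v≡2 (mod 23); (10|23)=-1, (2|23)=+1; sign (−1)^0·-1^-2·+1^-2 = +1.
|Ram(102, -34)| = 2, even; anisotropic at {3, 17}.

[3, 17]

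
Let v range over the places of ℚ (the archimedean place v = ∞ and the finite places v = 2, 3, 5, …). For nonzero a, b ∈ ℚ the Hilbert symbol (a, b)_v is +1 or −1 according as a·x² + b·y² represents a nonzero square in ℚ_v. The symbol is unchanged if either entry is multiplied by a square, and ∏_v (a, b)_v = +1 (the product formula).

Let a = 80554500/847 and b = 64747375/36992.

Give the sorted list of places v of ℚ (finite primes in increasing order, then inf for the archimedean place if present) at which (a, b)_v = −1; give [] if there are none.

[2, 7, 11, 13]

Mod squares: a ≡ 7735, b ≡ 110. Check v ∈ {∞, 2, 3, 5, 7, 11, 13, 17, 31}.
v=31: a=31^0·(≡7), b=31^2·(≡22) mod 31; (7|31)=+1, (22|31)=-1; (−1)^{0·2·15}·(+1)^2·(-1)^0 = +1.
v=7: a=7^-1·(≡6), b=7^2·(≡5) mod 7; (6|7)=-1, (5|7)=-1; (−1)^{-1·2·3}·(-1)^2·(-1)^-1 = -1.
v=3: a=3^6·(≡1), b=3^0·(≡2) mod 3; (1|3)=+1, (2|3)=-1; (−1)^{6·0·1}·(+1)^0·(-1)^6 = +1.
v=∞: 7735 > 0 and 110 > 0  ⇒  (a,b)_∞ = +1.
v=2: v_2(a)=2, v_2(b)=-7; units ≡ 7, 7 (mod 8); ε·ε+αω+βω = 1·1+2·0+-7·0 ≡ 1  ⇒  (a,b)_2 = -1.
v=5: a=5^3·(≡3), b=5^3·(≡2) mod 5; (3|5)=-1, (2|5)=-1; (−1)^{3·3·2}·(-1)^3·(-1)^3 = +1.
v=17: a=17^1·(≡4), b=17^-2·(≡4) mod 17; (4|17)=+1, (4|17)=+1; (−1)^{1·-2·8}·(+1)^-2·(+1)^1 = +1.
v=13: a=13^1·(≡12), b=13^0·(≡8) mod 13; (12|13)=+1, (8|13)=-1; (−1)^{1·0·6}·(+1)^0·(-1)^1 = -1.
v=11: a=11^-2·(≡10), b=11^1·(≡8) mod 11; (10|11)=-1, (8|11)=-1; (−1)^{-2·1·5}·(-1)^1·(-1)^-2 = -1.
|Ram(7735, 110)| = 4, even; anisotropic at {2, 7, 11, 13}.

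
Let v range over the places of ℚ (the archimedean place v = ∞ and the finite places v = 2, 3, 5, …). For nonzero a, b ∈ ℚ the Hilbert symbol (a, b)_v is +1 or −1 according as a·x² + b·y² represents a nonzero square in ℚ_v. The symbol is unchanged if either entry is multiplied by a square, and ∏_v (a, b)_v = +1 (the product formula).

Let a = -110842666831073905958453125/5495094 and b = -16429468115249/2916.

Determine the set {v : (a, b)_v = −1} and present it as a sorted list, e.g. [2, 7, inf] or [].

[19, inf]

Mod squares: a ≡ -44574, b ≡ -161. Check v ∈ {∞, 2, 3, 5, 7, 11, 17, 19, 23, 29, 43}.
v=11: a=11^-2·(≡9), b=11^0·(≡9) mod 11; (9|11)=+1, (9|11)=+1; (−1)^{-2·0·5}·(+1)^0·(+1)^-2 = +1.
v=43: a=43^2·(≡40), b=43^2·(≡13) mod 43; (40|43)=+1, (13|43)=+1; (−1)^{2·2·21}·(+1)^2·(+1)^2 = +1.
v=2: v_2(a)=-1, v_2(b)=-2; units ≡ 1, 7 (mod 8); ε·ε+αω+βω = 0·1+-1·0+-2·0 ≡ 0  ⇒  (a,b)_2 = +1.
v=7: a=7^2·(≡4), b=7^1·(≡5) mod 7; (4|7)=+1, (5|7)=-1; (−1)^{2·1·3}·(+1)^1·(-1)^2 = +1.
v=19: a=19^5·(≡2), b=19^2·(≡15) mod 19; (2|19)=-1, (15|19)=-1; (−1)^{5·2·9}·(-1)^2·(-1)^5 = -1.
v=17: a=17^3·(≡16), b=17^2·(≡2) mod 17; (16|17)=+1, (2|17)=+1; (−1)^{3·2·8}·(+1)^2·(+1)^3 = +1.
v=3: a=3^-3·(≡1), b=3^-6·(≡1) mod 3; (1|3)=+1, (1|3)=+1; (−1)^{-3·-6·1}·(+1)^-6·(+1)^-3 = +1.
v=∞: -44574 < 0 and -161 < 0  ⇒  (a,b)_∞ = -1.
v=29: a=29^-2·(≡4), b=29^0·(≡1) mod 29; (4|29)=+1, (1|29)=+1; (−1)^{-2·0·14}·(+1)^0·(+1)^-2 = +1.
v=5: a=5^6·(≡1), b=5^0·(≡1) mod 5; (1|5)=+1, (1|5)=+1; (−1)^{6·0·2}·(+1)^0·(+1)^6 = +1.
v=23: a=23^5·(≡21), b=23^3·(≡8) mod 23; (21|23)=-1, (8|23)=+1; (−1)^{5·3·11}·(-1)^3·(+1)^5 = +1.
Ram(-44574, -161) = {19, ∞}; no ℚ_19-point on the conic.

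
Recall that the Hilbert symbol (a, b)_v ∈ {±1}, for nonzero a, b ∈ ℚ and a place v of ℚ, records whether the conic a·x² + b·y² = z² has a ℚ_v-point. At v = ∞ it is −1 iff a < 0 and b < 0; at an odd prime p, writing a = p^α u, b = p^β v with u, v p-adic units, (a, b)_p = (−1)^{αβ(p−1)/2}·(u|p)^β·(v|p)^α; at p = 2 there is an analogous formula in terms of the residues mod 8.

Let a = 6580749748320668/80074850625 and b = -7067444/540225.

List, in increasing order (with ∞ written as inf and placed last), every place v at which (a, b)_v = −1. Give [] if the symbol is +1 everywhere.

[2, 31]

Mod squares: a ≡ 527, b ≡ -629. Check v ∈ {∞, 2, 3, 5, 7, 11, 17, 31, 37, 53}.
v=5: a=5^-4·(≡3), b=5^-2·(≡4) mod 5; (3|5)=-1, (4|5)=+1; (−1)^{-4·-2·2}·(-1)^-2·(+1)^-4 = +1.
v=31: a=31^1·(≡13), b=31^0·(≡26) mod 31; (13|31)=-1, (26|31)=-1; (−1)^{1·0·15}·(-1)^0·(-1)^1 = -1.
v=7: a=7^-6·(≡4), b=7^-4·(≡1) mod 7; (4|7)=+1, (1|7)=+1; (−1)^{-6·-4·3}·(+1)^-4·(+1)^-6 = +1.
v=2: v_2(a)=2, v_2(b)=2; units ≡ 7, 3 (mod 8); ε·ε+αω+βω = 1·1+2·1+2·0 ≡ 1  ⇒  (a,b)_2 = -1.
v=37: a=37^2·(≡26), b=37^1·(≡20) mod 37; (26|37)=+1, (20|37)=-1; (−1)^{2·1·18}·(+1)^1·(-1)^2 = +1.
v=53: a=53^4·(≡14), b=53^2·(≡46) mod 53; (14|53)=-1, (46|53)=+1; (−1)^{4·2·26}·(-1)^2·(+1)^4 = +1.
v=3: a=3^-2·(≡2), b=3^-2·(≡1) mod 3; (2|3)=-1, (1|3)=+1; (−1)^{-2·-2·1}·(-1)^-2·(+1)^-2 = +1.
v=11: a=11^-2·(≡6), b=11^0·(≡3) mod 11; (6|11)=-1, (3|11)=+1; (−1)^{-2·0·5}·(-1)^0·(+1)^-2 = +1.
v=17: a=17^3·(≡14), b=17^1·(≡14) mod 17; (14|17)=-1, (14|17)=-1; (−1)^{3·1·8}·(-1)^1·(-1)^3 = +1.
v=∞: 527 > 0 and -629 < 0  ⇒  (a,b)_∞ = +1.
(527, -629 / ℚ) ramifies at {2, 31}: a division algebra.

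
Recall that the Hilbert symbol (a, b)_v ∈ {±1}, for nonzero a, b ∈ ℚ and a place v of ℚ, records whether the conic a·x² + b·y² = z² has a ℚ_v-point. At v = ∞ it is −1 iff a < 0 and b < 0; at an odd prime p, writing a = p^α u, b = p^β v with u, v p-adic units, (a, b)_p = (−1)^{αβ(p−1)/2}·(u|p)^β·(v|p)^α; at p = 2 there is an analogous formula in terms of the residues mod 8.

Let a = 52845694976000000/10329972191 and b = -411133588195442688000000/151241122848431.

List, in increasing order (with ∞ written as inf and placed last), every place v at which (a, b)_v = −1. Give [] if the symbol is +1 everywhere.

[2, 29]

(a, b) ≡ (3451, -2737) mod (ℚ^×)²; places V = {2, 3, 5, 7, 11, 17, 23, 29, ∞}.
(a,b)_29: α=3, u≡18; β=4, v≡12 (mod 29); (18|29)=-1, (12|29)=-1; sign (−1)^0·-1^4·-1^3 = -1.
(a,b)_11: α=-6, u≡8; β=-10, v≡7 (mod 11); (8|11)=-1, (7|11)=-1; sign (−1)^0·-1^-10·-1^-6 = +1.
(a,b)_5: α=6, u≡4; β=6, v≡3 (mod 5); (4|5)=+1, (3|5)=-1; sign (−1)^0·+1^6·-1^6 = +1.
(a,b)_3: α=0, u≡1; β=6, v≡2 (mod 3); (1|3)=+1, (2|3)=-1; sign (−1)^0·+1^6·-1^0 = +1.
(a,b)_17: α=-1, u≡13; β=-1, v≡8 (mod 17); (13|17)=+1, (8|17)=+1; sign (−1)^0·+1^-1·+1^-1 = +1.
(a,b)_7: α=-3, u≡6; β=-3, v≡1 (mod 7); (6|7)=-1, (1|7)=+1; sign (−1)^1·-1^-3·+1^-3 = +1.
(a,b)_∞: sgn(3451)=+, sgn(-2737)=−, so +1.
(a,b)_2: α=18, β=22; u≡3, v≡7 (mod 8); ε(u)ε(v)=1·1, αω(v)=18·0, βω(u)=22·1; sum ≡ 1  ⇒  -1.
(a,b)_23: α=2, u≡1; β=3, v≡11 (mod 23); (1|23)=+1, (11|23)=-1; sign (−1)^0·+1^3·-1^2 = +1.
|Ram(3451, -2737)| = 2, even; anisotropic at {2, 29}.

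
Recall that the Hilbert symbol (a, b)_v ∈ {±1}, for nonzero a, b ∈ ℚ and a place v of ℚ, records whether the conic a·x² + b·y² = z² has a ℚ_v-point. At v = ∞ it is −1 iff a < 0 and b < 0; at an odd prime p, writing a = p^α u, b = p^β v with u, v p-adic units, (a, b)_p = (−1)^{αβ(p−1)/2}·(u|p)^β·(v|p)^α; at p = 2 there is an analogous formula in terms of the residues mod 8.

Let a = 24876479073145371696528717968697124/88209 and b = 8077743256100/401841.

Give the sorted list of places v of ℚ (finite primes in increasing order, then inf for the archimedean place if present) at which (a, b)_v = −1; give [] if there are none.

[29, 31, 43, 47]

Mod squares: a ≡ 186088322329, b ≡ 9546481. Check v ∈ {∞, 2, 3, 5, 7, 11, 13, 19, 23, 29, 31, 37, 41, 43, 47}.
v=47: a=47^1·(≡30), b=47^0·(≡19) mod 47; (30|47)=-1, (19|47)=-1; (−1)^{1·0·23}·(-1)^0·(-1)^1 = -1.
v=∞: 186088322329 > 0 and 9546481 > 0  ⇒  (a,b)_∞ = +1.
v=11: a=11^-2·(≡2), b=11^-2·(≡10) mod 11; (2|11)=-1, (10|11)=-1; (−1)^{-2·-2·5}·(-1)^-2·(-1)^-2 = +1.
v=29: a=29^3·(≡4), b=29^1·(≡3) mod 29; (4|29)=+1, (3|29)=-1; (−1)^{3·1·14}·(+1)^1·(-1)^3 = -1.
v=43: a=43^3·(≡29), b=43^0·(≡28) mod 43; (29|43)=-1, (28|43)=-1; (−1)^{3·0·21}·(-1)^0·(-1)^3 = -1.
v=19: a=19^2·(≡1), b=19^2·(≡16) mod 19; (1|19)=+1, (16|19)=+1; (−1)^{2·2·9}·(+1)^2·(+1)^2 = +1.
v=41: a=41^1·(≡36), b=41^-1·(≡32) mod 41; (36|41)=+1, (32|41)=+1; (−1)^{1·-1·20}·(+1)^-1·(+1)^1 = +1.
v=3: a=3^-6·(≡1), b=3^-4·(≡1) mod 3; (1|3)=+1, (1|3)=+1; (−1)^{-6·-4·1}·(+1)^-4·(+1)^-6 = +1.
v=37: a=37^3·(≡21), b=37^1·(≡7) mod 37; (21|37)=+1, (7|37)=+1; (−1)^{3·1·18}·(+1)^1·(+1)^3 = +1.
v=13: a=13^1·(≡12), b=13^0·(≡1) mod 13; (12|13)=+1, (1|13)=+1; (−1)^{1·0·6}·(+1)^0·(+1)^1 = +1.
v=23: a=23^1·(≡15), b=23^0·(≡6) mod 23; (15|23)=-1, (6|23)=+1; (−1)^{1·0·11}·(-1)^0·(+1)^1 = +1.
v=31: a=31^6·(≡26), b=31^3·(≡19) mod 31; (26|31)=-1, (19|31)=+1; (−1)^{6·3·15}·(-1)^3·(+1)^6 = -1.
v=5: a=5^0·(≡1), b=5^2·(≡4) mod 5; (1|5)=+1, (4|5)=+1; (−1)^{0·2·2}·(+1)^2·(+1)^0 = +1.
v=2: v_2(a)=2, v_2(b)=2; units ≡ 1, 1 (mod 8); ε·ε+αω+βω = 0·0+2·0+2·0 ≡ 0  ⇒  (a,b)_2 = +1.
v=7: a=7^3·(≡3), b=7^1·(≡2) mod 7; (3|7)=-1, (2|7)=+1; (−1)^{3·1·3}·(-1)^1·(+1)^3 = +1.
|Ram(186088322329, 9546481)| = 4, even; anisotropic at {29, 31, 43, 47}.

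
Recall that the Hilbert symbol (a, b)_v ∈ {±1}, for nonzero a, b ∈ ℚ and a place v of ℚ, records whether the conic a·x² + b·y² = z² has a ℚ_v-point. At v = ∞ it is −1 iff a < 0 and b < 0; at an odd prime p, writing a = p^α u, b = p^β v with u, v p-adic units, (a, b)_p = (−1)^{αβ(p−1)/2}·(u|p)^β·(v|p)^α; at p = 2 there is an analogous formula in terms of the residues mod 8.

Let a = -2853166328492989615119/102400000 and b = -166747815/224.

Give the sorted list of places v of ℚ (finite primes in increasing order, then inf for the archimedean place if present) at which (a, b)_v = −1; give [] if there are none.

(a, b) ≡ (-3910, -355810) mod (ℚ^×)²; places V = {2, 3, 5, 7, 13, 17, 23, ∞}.
(a,b)_5: α=-5, u≡2; β=1, v≡3 (mod 5); (2|5)=-1, (3|5)=-1; sign (−1)^0·-1^1·-1^-5 = +1.
(a,b)_∞: sgn(-3910)=−, sgn(-355810)=−, so -1.
(a,b)_23: α=3, u≡21; β=1, v≡1 (mod 23); (21|23)=-1, (1|23)=+1; sign (−1)^1·-1^1·+1^3 = +1.
(a,b)_7: α=0, u≡5; β=-1, v≡1 (mod 7); (5|7)=-1, (1|7)=+1; sign (−1)^0·-1^-1·+1^0 = -1.
(a,b)_17: α=3, u≡8; β=1, v≡11 (mod 17); (8|17)=+1, (11|17)=-1; sign (−1)^0·+1^1·-1^3 = -1.
(a,b)_13: α=2, u≡12; β=1, v≡11 (mod 13); (12|13)=+1, (11|13)=-1; sign (−1)^0·+1^1·-1^2 = +1.
(a,b)_2: α=-15, β=-5; u≡5, v≡7 (mod 8); ε(u)ε(v)=0·1, αω(v)=-15·0, βω(u)=-5·1; sum ≡ 1  ⇒  -1.
(a,b)_3: α=24, u≡2; β=8, v≡2 (mod 3); (2|3)=-1, (2|3)=-1; sign (−1)^0·-1^8·-1^24 = +1.
|Ram(-3910, -355810)| = 4, even; anisotropic at {2, 7, 17, ∞}.

[2, 7, 17, inf]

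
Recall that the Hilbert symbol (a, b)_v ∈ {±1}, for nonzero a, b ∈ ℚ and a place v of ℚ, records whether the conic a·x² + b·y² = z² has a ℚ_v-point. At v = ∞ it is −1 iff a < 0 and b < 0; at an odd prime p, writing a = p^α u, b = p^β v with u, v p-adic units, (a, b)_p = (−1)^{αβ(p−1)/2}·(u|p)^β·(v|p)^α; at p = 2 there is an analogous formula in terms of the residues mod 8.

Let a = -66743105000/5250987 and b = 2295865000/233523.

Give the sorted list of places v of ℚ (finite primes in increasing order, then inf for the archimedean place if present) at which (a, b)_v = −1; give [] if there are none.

[3, 11]

Mod squares: a ≡ -277134, b ≡ 16302. Check v ∈ {∞, 2, 3, 5, 7, 11, 13, 17, 19, 31}.
v=11: a=11^1·(≡2), b=11^1·(≡8) mod 11; (2|11)=-1, (8|11)=-1; (−1)^{1·1·5}·(-1)^1·(-1)^1 = -1.
v=31: a=31^0·(≡22), b=31^-2·(≡23) mod 31; (22|31)=-1, (23|31)=-1; (−1)^{0·-2·15}·(-1)^-2·(-1)^0 = +1.
v=17: a=17^3·(≡4), b=17^0·(≡16) mod 17; (4|17)=+1, (16|17)=+1; (−1)^{3·0·8}·(+1)^0·(+1)^3 = +1.
v=5: a=5^4·(≡1), b=5^4·(≡3) mod 5; (1|5)=+1, (3|5)=-1; (−1)^{4·4·2}·(+1)^4·(-1)^4 = +1.
v=13: a=13^1·(≡8), b=13^3·(≡2) mod 13; (8|13)=-1, (2|13)=-1; (−1)^{1·3·6}·(-1)^3·(-1)^1 = +1.
v=3: a=3^-7·(≡1), b=3^-5·(≡1) mod 3; (1|3)=+1, (1|3)=+1; (−1)^{-7·-5·1}·(+1)^-5·(+1)^-7 = -1.
v=∞: -277134 < 0 and 16302 > 0  ⇒  (a,b)_∞ = +1.
v=2: v_2(a)=3, v_2(b)=3; units ≡ 1, 7 (mod 8); ε·ε+αω+βω = 0·1+3·0+3·0 ≡ 0  ⇒  (a,b)_2 = +1.
v=19: a=19^1·(≡9), b=19^1·(≡10) mod 19; (9|19)=+1, (10|19)=-1; (−1)^{1·1·9}·(+1)^1·(-1)^1 = +1.
v=7: a=7^-4·(≡3), b=7^0·(≡3) mod 7; (3|7)=-1, (3|7)=-1; (−1)^{-4·0·3}·(-1)^0·(-1)^-4 = +1.
(-277134, 16302 / ℚ) ramifies at {3, 11}: a division algebra.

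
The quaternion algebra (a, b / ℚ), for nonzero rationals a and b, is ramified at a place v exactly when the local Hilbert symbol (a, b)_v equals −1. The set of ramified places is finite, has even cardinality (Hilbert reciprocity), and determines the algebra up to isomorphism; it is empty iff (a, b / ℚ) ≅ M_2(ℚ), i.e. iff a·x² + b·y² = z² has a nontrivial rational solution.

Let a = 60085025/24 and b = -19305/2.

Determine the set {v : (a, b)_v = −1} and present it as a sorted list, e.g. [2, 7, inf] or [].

[3, 11]

(a, b) ≡ (6006, -4290) mod (ℚ^×)²; places V = {2, 3, 5, 7, 11, 13, ∞}.
(a,b)_3: α=-1, u≡1; β=3, v≡1 (mod 3); (1|3)=+1, (1|3)=+1; sign (−1)^1·+1^3·+1^-1 = -1.
(a,b)_5: α=2, u≡4; β=1, v≡2 (mod 5); (4|5)=+1, (2|5)=-1; sign (−1)^0·+1^1·-1^2 = +1.
(a,b)_7: α=5, u≡4; β=0, v≡4 (mod 7); (4|7)=+1, (4|7)=+1; sign (−1)^0·+1^0·+1^5 = +1.
(a,b)_2: α=-3, β=-1; u≡3, v≡7 (mod 8); ε(u)ε(v)=1·1, αω(v)=-3·0, βω(u)=-1·1; sum ≡ 0  ⇒  +1.
(a,b)_13: α=1, u≡2; β=1, v≡5 (mod 13); (2|13)=-1, (5|13)=-1; sign (−1)^0·-1^1·-1^1 = +1.
(a,b)_11: α=1, u≡8; β=1, v≡8 (mod 11); (8|11)=-1, (8|11)=-1; sign (−1)^1·-1^1·-1^1 = -1.
(a,b)_∞: sgn(6006)=+, sgn(-4290)=−, so +1.
|Ram(6006, -4290)| = 2, even; anisotropic at {3, 11}.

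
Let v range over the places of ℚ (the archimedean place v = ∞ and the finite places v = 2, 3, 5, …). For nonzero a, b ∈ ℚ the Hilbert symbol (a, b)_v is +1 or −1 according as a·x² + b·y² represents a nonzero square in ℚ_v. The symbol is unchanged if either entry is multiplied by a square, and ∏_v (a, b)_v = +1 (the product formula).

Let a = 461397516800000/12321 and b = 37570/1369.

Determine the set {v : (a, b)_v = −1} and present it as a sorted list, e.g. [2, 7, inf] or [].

Mod squares: a ≡ 623645, b ≡ 130. Check v ∈ {∞, 2, 3, 5, 11, 13, 17, 23, 29, 37}.
v=2: v_2(a)=12, v_2(b)=1; units ≡ 5, 1 (mod 8); ε·ε+αω+βω = 0·0+12·0+1·1 ≡ 1  ⇒  (a,b)_2 = -1.
v=29: a=29^1·(≡13), b=29^0·(≡17) mod 29; (13|29)=+1, (17|29)=-1; (−1)^{1·0·14}·(+1)^0·(-1)^1 = -1.
v=∞: 623645 > 0 and 130 > 0  ⇒  (a,b)_∞ = +1.
v=23: a=23^1·(≡10), b=23^0·(≡22) mod 23; (10|23)=-1, (22|23)=-1; (−1)^{1·0·11}·(-1)^0·(-1)^1 = -1.
v=5: a=5^5·(≡1), b=5^1·(≡1) mod 5; (1|5)=+1, (1|5)=+1; (−1)^{5·1·2}·(+1)^1·(+1)^5 = +1.
v=3: a=3^-2·(≡2), b=3^0·(≡1) mod 3; (2|3)=-1, (1|3)=+1; (−1)^{-2·0·1}·(-1)^0·(+1)^-2 = +1.
v=11: a=11^1·(≡9), b=11^0·(≡1) mod 11; (9|11)=+1, (1|11)=+1; (−1)^{1·0·5}·(+1)^0·(+1)^1 = +1.
v=37: a=37^-2·(≡36), b=37^-2·(≡15) mod 37; (36|37)=+1, (15|37)=-1; (−1)^{-2·-2·18}·(+1)^-2·(-1)^-2 = +1.
v=13: a=13^0·(≡4), b=13^1·(≡1) mod 13; (4|13)=+1, (1|13)=+1; (−1)^{0·1·6}·(+1)^1·(+1)^0 = +1.
v=17: a=17^3·(≡1), b=17^2·(≡5) mod 17; (1|17)=+1, (5|17)=-1; (−1)^{3·2·8}·(+1)^2·(-1)^3 = -1.
Ram(623645, 130) = {2, 17, 23, 29}; no ℚ_2-point on the conic.

[2, 17, 23, 29]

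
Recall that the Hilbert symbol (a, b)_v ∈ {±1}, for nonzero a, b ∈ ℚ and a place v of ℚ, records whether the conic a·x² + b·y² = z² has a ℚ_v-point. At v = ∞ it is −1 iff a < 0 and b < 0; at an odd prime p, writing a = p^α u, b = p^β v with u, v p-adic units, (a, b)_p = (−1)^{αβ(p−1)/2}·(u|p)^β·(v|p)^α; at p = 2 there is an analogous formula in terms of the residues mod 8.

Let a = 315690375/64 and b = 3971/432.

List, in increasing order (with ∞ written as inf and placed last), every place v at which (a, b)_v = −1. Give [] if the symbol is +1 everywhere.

[5, 7, 11, 13]

(a, b) ≡ (15015, 33) mod (ℚ^×)²; places V = {2, 3, 5, 7, 11, 13, 19, 29, ∞}.
(a,b)_2: α=-6, β=-4; u≡7, v≡1 (mod 8); ε(u)ε(v)=1·0, αω(v)=-6·0, βω(u)=-4·0; sum ≡ 0  ⇒  +1.
(a,b)_∞: sgn(15015)=+, sgn(33)=+, so +1.
(a,b)_29: α=2, u≡24; β=0, v≡20 (mod 29); (24|29)=+1, (20|29)=+1; sign (−1)^0·+1^0·+1^2 = +1.
(a,b)_11: α=1, u≡9; β=1, v≡3 (mod 11); (9|11)=+1, (3|11)=+1; sign (−1)^1·+1^1·+1^1 = -1.
(a,b)_19: α=0, u≡16; β=2, v≡13 (mod 19); (16|19)=+1, (13|19)=-1; sign (−1)^0·+1^2·-1^0 = +1.
(a,b)_13: α=1, u≡8; β=0, v≡2 (mod 13); (8|13)=-1, (2|13)=-1; sign (−1)^0·-1^0·-1^1 = -1.
(a,b)_3: α=1, u≡1; β=-3, v≡2 (mod 3); (1|3)=+1, (2|3)=-1; sign (−1)^1·+1^-3·-1^1 = +1.
(a,b)_5: α=3, u≡2; β=0, v≡3 (mod 5); (2|5)=-1, (3|5)=-1; sign (−1)^0·-1^0·-1^3 = -1.
(a,b)_7: α=1, u≡5; β=0, v≡6 (mod 7); (5|7)=-1, (6|7)=-1; sign (−1)^0·-1^0·-1^1 = -1.
(15015, 33 / ℚ) ramifies at {5, 7, 11, 13}: a division algebra.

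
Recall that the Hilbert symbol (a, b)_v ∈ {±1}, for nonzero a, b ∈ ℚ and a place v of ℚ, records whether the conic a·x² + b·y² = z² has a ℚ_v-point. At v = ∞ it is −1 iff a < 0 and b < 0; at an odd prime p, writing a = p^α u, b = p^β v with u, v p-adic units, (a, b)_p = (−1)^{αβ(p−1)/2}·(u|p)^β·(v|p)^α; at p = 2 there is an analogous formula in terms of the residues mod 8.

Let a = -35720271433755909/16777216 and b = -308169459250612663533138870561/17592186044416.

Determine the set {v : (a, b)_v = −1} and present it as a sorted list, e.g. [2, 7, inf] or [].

[2, inf]

(a, b) ≡ (-29, -9889) mod (ℚ^×)²; places V = {2, 3, 7, 11, 13, 17, 29, 31, ∞}.
(a,b)_∞: sgn(-29)=−, sgn(-9889)=−, so -1.
(a,b)_31: α=2, u≡19; β=3, v≡6 (mod 31); (19|31)=+1, (6|31)=-1; sign (−1)^0·+1^3·-1^2 = +1.
(a,b)_11: α=2, u≡3; β=1, v≡1 (mod 11); (3|11)=+1, (1|11)=+1; sign (−1)^0·+1^1·+1^2 = +1.
(a,b)_29: α=3, u≡24; β=5, v≡1 (mod 29); (24|29)=+1, (1|29)=+1; sign (−1)^0·+1^5·+1^3 = +1.
(a,b)_7: α=2, u≡6; β=4, v≡1 (mod 7); (6|7)=-1, (1|7)=+1; sign (−1)^0·-1^4·+1^2 = +1.
(a,b)_3: α=2, u≡1; β=4, v≡2 (mod 3); (1|3)=+1, (2|3)=-1; sign (−1)^0·+1^4·-1^2 = +1.
(a,b)_17: α=0, u≡11; β=2, v≡10 (mod 17); (11|17)=-1, (10|17)=-1; sign (−1)^0·-1^2·-1^0 = +1.
(a,b)_2: α=-24, β=-44; u≡3, v≡7 (mod 8); ε(u)ε(v)=1·1, αω(v)=-24·0, βω(u)=-44·1; sum ≡ 1  ⇒  -1.
(a,b)_13: α=4, u≡9; β=8, v≡9 (mod 13); (9|13)=+1, (9|13)=+1; sign (−1)^0·+1^8·+1^4 = +1.
Ram(-29, -9889) = {2, ∞}; no ℚ_2-point on the conic.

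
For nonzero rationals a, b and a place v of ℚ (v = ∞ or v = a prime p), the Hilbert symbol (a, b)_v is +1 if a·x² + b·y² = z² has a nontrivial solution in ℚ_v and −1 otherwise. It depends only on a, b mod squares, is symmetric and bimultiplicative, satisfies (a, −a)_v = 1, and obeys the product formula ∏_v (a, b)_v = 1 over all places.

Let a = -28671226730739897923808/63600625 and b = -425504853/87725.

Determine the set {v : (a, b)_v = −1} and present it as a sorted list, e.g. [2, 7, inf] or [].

[3, 7, 29, inf]

Mod squares: a ≡ -798, b ≡ -2697. Check v ∈ {∞, 2, 3, 5, 7, 11, 19, 23, 29, 31}.
v=11: a=11^-2·(≡9), b=11^-2·(≡4) mod 11; (9|11)=+1, (4|11)=+1; (−1)^{-2·-2·5}·(+1)^-2·(+1)^-2 = +1.
v=19: a=19^1·(≡14), b=19^0·(≡7) mod 19; (14|19)=-1, (7|19)=+1; (−1)^{1·0·9}·(-1)^0·(+1)^1 = +1.
v=3: a=3^15·(≡1), b=3^3·(≡1) mod 3; (1|3)=+1, (1|3)=+1; (−1)^{15·3·1}·(+1)^3·(+1)^15 = -1.
v=23: a=23^2·(≡11), b=23^2·(≡15) mod 23; (11|23)=-1, (15|23)=-1; (−1)^{2·2·11}·(-1)^2·(-1)^2 = +1.
v=∞: -798 < 0 and -2697 < 0  ⇒  (a,b)_∞ = -1.
v=5: a=5^-4·(≡2), b=5^-2·(≡3) mod 5; (2|5)=-1, (3|5)=-1; (−1)^{-4·-2·2}·(-1)^-2·(-1)^-4 = +1.
v=29: a=29^-2·(≡10), b=29^-1·(≡6) mod 29; (10|29)=-1, (6|29)=+1; (−1)^{-2·-1·14}·(-1)^-1·(+1)^-2 = -1.
v=7: a=7^1·(≡6), b=7^0·(≡3) mod 7; (6|7)=-1, (3|7)=-1; (−1)^{1·0·3}·(-1)^0·(-1)^1 = -1.
v=31: a=31^6·(≡9), b=31^3·(≡17) mod 31; (9|31)=+1, (17|31)=-1; (−1)^{6·3·15}·(+1)^3·(-1)^6 = +1.
v=2: v_2(a)=5, v_2(b)=0; units ≡ 1, 7 (mod 8); ε·ε+αω+βω = 0·1+5·0+0·0 ≡ 0  ⇒  (a,b)_2 = +1.
(-798, -2697 / ℚ) ramifies at {3, 7, 29, ∞}: a division algebra.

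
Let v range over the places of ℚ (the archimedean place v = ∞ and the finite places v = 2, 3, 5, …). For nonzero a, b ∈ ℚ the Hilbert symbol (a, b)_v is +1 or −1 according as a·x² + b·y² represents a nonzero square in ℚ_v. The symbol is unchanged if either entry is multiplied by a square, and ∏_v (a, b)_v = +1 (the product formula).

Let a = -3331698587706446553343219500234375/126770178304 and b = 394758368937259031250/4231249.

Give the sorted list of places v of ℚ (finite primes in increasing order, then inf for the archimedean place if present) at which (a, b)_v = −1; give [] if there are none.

Mod squares: a ≡ -5735, b ≡ 537602. Check v ∈ {∞, 2, 3, 5, 7, 11, 13, 17, 23, 29, 31, 37}.
v=37: a=37^3·(≡7), b=37^2·(≡13) mod 37; (7|37)=+1, (13|37)=-1; (−1)^{3·2·18}·(+1)^2·(-1)^3 = -1.
v=3: a=3^12·(≡1), b=3^6·(≡2) mod 3; (1|3)=+1, (2|3)=-1; (−1)^{12·6·1}·(+1)^6·(-1)^12 = +1.
v=29: a=29^6·(≡9), b=29^1·(≡24) mod 29; (9|29)=+1, (24|29)=+1; (−1)^{6·1·14}·(+1)^1·(+1)^6 = +1.
v=∞: -5735 < 0 and 537602 > 0  ⇒  (a,b)_∞ = +1.
v=7: a=7^-2·(≡5), b=7^2·(≡2) mod 7; (5|7)=-1, (2|7)=+1; (−1)^{-2·2·3}·(-1)^2·(+1)^-2 = +1.
v=2: v_2(a)=-8, v_2(b)=1; units ≡ 1, 1 (mod 8); ε·ε+αω+βω = 0·0+-8·0+1·0 ≡ 0  ⇒  (a,b)_2 = +1.
v=13: a=13^2·(≡2), b=13^1·(≡3) mod 13; (2|13)=-1, (3|13)=+1; (−1)^{2·1·6}·(-1)^1·(+1)^2 = -1.
v=23: a=23^2·(≡7), b=23^1·(≡16) mod 23; (7|23)=-1, (16|23)=+1; (−1)^{2·1·11}·(-1)^1·(+1)^2 = -1.
v=5: a=5^7·(≡3), b=5^6·(≡2) mod 5; (3|5)=-1, (2|5)=-1; (−1)^{7·6·2}·(-1)^6·(-1)^7 = -1.
v=31: a=31^3·(≡5), b=31^3·(≡22) mod 31; (5|31)=+1, (22|31)=-1; (−1)^{3·3·15}·(+1)^3·(-1)^3 = +1.
v=11: a=11^-2·(≡6), b=11^-4·(≡6) mod 11; (6|11)=-1, (6|11)=-1; (−1)^{-2·-4·5}·(-1)^-4·(-1)^-2 = +1.
v=17: a=17^-4·(≡5), b=17^-2·(≡14) mod 17; (5|17)=-1, (14|17)=-1; (−1)^{-4·-2·8}·(-1)^-2·(-1)^-4 = +1.
Ram(-5735, 537602) = {5, 13, 23, 37}; no ℚ_5-point on the conic.

[5, 13, 23, 37]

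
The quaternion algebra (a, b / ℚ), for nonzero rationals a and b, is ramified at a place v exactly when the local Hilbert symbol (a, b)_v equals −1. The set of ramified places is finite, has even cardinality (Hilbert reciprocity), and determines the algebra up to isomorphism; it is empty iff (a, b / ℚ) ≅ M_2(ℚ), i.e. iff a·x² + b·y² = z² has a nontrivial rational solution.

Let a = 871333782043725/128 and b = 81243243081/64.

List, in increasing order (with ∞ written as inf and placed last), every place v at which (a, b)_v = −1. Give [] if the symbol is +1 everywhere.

[3, 7]

Mod squares: a ≡ 42, b ≡ 1001. Check v ∈ {∞, 2, 3, 5, 7, 11, 13}.
v=7: a=7^3·(≡5), b=7^3·(≡3) mod 7; (5|7)=-1, (3|7)=-1; (−1)^{3·3·3}·(-1)^3·(-1)^3 = -1.
v=11: a=11^4·(≡9), b=11^3·(≡1) mod 11; (9|11)=+1, (1|11)=+1; (−1)^{4·3·5}·(+1)^3·(+1)^4 = +1.
v=13: a=13^4·(≡9), b=13^3·(≡3) mod 13; (9|13)=+1, (3|13)=+1; (−1)^{4·3·6}·(+1)^3·(+1)^4 = +1.
v=2: v_2(a)=-7, v_2(b)=-6; units ≡ 5, 1 (mod 8); ε·ε+αω+βω = 0·0+-7·0+-6·1 ≡ 0  ⇒  (a,b)_2 = +1.
v=5: a=5^2·(≡3), b=5^0·(≡4) mod 5; (3|5)=-1, (4|5)=+1; (−1)^{2·0·2}·(-1)^0·(+1)^2 = +1.
v=3: a=3^5·(≡2), b=3^4·(≡2) mod 3; (2|3)=-1, (2|3)=-1; (−1)^{5·4·1}·(-1)^4·(-1)^5 = -1.
v=∞: 42 > 0 and 1001 > 0  ⇒  (a,b)_∞ = +1.
(42, 1001 / ℚ) ramifies at {3, 7}: a division algebra.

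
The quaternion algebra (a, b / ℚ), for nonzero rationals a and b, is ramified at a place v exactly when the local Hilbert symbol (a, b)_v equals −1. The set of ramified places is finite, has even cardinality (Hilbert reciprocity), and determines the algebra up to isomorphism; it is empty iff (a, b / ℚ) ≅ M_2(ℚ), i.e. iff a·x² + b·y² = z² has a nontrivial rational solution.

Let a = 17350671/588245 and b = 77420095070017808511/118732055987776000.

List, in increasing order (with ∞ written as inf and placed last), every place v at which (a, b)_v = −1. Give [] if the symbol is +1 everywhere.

Mod squares: a ≡ 195, b ≡ 390. Check v ∈ {∞, 2, 3, 5, 7, 11, 13, 19, 23, 29, 37, 43}.
v=7: a=7^-6·(≡6), b=7^-6·(≡6) mod 7; (6|7)=-1, (6|7)=-1; (−1)^{-6·-6·3}·(-1)^-6·(-1)^-6 = +1.
v=3: a=3^1·(≡2), b=3^9·(≡1) mod 3; (2|3)=-1, (1|3)=+1; (−1)^{1·9·1}·(-1)^9·(+1)^1 = +1.
v=13: a=13^1·(≡6), b=13^3·(≡12) mod 13; (6|13)=-1, (12|13)=+1; (−1)^{1·3·6}·(-1)^3·(+1)^1 = -1.
v=43: a=43^0·(≡17), b=43^2·(≡8) mod 43; (17|43)=+1, (8|43)=-1; (−1)^{0·2·21}·(+1)^2·(-1)^0 = +1.
v=19: a=19^0·(≡16), b=19^-4·(≡14) mod 19; (16|19)=+1, (14|19)=-1; (−1)^{0·-4·9}·(+1)^-4·(-1)^0 = +1.
v=2: v_2(a)=0, v_2(b)=-9; units ≡ 3, 3 (mod 8); ε·ε+αω+βω = 1·1+0·1+-9·1 ≡ 0  ⇒  (a,b)_2 = +1.
v=11: a=11^0·(≡7), b=11^-2·(≡4) mod 11; (7|11)=-1, (4|11)=+1; (−1)^{0·-2·5}·(-1)^-2·(+1)^0 = +1.
v=37: a=37^0·(≡4), b=37^2·(≡17) mod 37; (4|37)=+1, (17|37)=-1; (−1)^{0·2·18}·(+1)^2·(-1)^0 = +1.
v=5: a=5^-1·(≡4), b=5^-3·(≡2) mod 5; (4|5)=+1, (2|5)=-1; (−1)^{-1·-3·2}·(+1)^-3·(-1)^-1 = -1.
v=29: a=29^2·(≡11), b=29^4·(≡9) mod 29; (11|29)=-1, (9|29)=+1; (−1)^{2·4·14}·(-1)^4·(+1)^2 = +1.
v=23: a=23^2·(≡15), b=23^0·(≡11) mod 23; (15|23)=-1, (11|23)=-1; (−1)^{2·0·11}·(-1)^0·(-1)^2 = +1.
v=∞: 195 > 0 and 390 > 0  ⇒  (a,b)_∞ = +1.
|Ram(195, 390)| = 2, even; anisotropic at {5, 13}.

[5, 13]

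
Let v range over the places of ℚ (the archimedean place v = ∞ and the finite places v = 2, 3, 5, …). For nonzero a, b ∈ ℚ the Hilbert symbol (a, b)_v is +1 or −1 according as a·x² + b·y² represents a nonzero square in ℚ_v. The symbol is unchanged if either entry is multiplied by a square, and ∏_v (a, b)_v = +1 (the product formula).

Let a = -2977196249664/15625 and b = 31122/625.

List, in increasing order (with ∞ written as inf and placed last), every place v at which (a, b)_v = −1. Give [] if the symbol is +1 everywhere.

(a, b) ≡ (-1729, 3458) mod (ℚ^×)²; places V = {2, 3, 5, 7, 13, 19, ∞}.
(a,b)_7: α=3, u≡5; β=1, v≡4 (mod 7); (5|7)=-1, (4|7)=+1; sign (−1)^1·-1^1·+1^3 = +1.
(a,b)_2: α=6, β=1; u≡7, v≡1 (mod 8); ε(u)ε(v)=1·0, αω(v)=6·0, βω(u)=1·0; sum ≡ 0  ⇒  +1.
(a,b)_19: α=3, u≡6; β=1, v≡17 (mod 19); (6|19)=+1, (17|19)=+1; sign (−1)^1·+1^1·+1^3 = -1.
(a,b)_3: α=2, u≡2; β=2, v≡2 (mod 3); (2|3)=-1, (2|3)=-1; sign (−1)^0·-1^2·-1^2 = +1.
(a,b)_13: α=3, u≡4; β=1, v≡2 (mod 13); (4|13)=+1, (2|13)=-1; sign (−1)^0·+1^1·-1^3 = -1.
(a,b)_5: α=-6, u≡1; β=-4, v≡2 (mod 5); (1|5)=+1, (2|5)=-1; sign (−1)^0·+1^-4·-1^-6 = +1.
(a,b)_∞: sgn(-1729)=−, sgn(3458)=+, so +1.
|Ram(-1729, 3458)| = 2, even; anisotropic at {13, 19}.

[13, 19]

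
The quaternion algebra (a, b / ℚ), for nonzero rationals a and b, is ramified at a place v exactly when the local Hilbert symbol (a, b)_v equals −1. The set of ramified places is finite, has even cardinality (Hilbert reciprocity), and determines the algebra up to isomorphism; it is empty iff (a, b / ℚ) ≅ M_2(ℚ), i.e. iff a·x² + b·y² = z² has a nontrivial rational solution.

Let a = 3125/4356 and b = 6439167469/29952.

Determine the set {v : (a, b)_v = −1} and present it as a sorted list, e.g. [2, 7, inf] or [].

[5, 13, 17, 23]

(a, b) ≡ (5, 96577) mod (ℚ^×)²; places V = {2, 3, 5, 7, 11, 13, 17, 19, 23, ∞}.
(a,b)_3: α=-2, u≡2; β=-2, v≡1 (mod 3); (2|3)=-1, (1|3)=+1; sign (−1)^0·-1^-2·+1^-2 = +1.
(a,b)_19: α=0, u≡17; β=3, v≡12 (mod 19); (17|19)=+1, (12|19)=-1; sign (−1)^0·+1^3·-1^0 = +1.
(a,b)_11: α=-2, u≡4; β=0, v≡2 (mod 11); (4|11)=+1, (2|11)=-1; sign (−1)^0·+1^0·-1^-2 = +1.
(a,b)_17: α=0, u≡12; β=1, v≡6 (mod 17); (12|17)=-1, (6|17)=-1; sign (−1)^0·-1^1·-1^0 = -1.
(a,b)_23: α=0, u≡15; β=1, v≡1 (mod 23); (15|23)=-1, (1|23)=+1; sign (−1)^0·-1^1·+1^0 = -1.
(a,b)_∞: sgn(5)=+, sgn(96577)=+, so +1.
(a,b)_13: α=0, u≡5; β=-1, v≡11 (mod 13); (5|13)=-1, (11|13)=-1; sign (−1)^0·-1^-1·-1^0 = -1.
(a,b)_7: α=0, u≡5; β=4, v≡6 (mod 7); (5|7)=-1, (6|7)=-1; sign (−1)^0·-1^4·-1^0 = +1.
(a,b)_2: α=-2, β=-8; u≡5, v≡1 (mod 8); ε(u)ε(v)=0·0, αω(v)=-2·0, βω(u)=-8·1; sum ≡ 0  ⇒  +1.
(a,b)_5: α=5, u≡1; β=0, v≡2 (mod 5); (1|5)=+1, (2|5)=-1; sign (−1)^0·+1^0·-1^5 = -1.
|Ram(5, 96577)| = 4, even; anisotropic at {5, 13, 17, 23}.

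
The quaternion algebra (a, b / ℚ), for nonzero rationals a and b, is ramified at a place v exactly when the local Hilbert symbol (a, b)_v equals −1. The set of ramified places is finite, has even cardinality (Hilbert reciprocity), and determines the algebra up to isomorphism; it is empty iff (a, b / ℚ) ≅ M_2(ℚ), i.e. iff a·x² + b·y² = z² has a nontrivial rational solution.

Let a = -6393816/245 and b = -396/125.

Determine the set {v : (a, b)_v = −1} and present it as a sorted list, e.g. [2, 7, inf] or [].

[3, 11, 23, inf]

(a, b) ≡ (-98670, -55) mod (ℚ^×)²; places V = {2, 3, 5, 7, 11, 13, 23, ∞}.
(a,b)_3: α=5, u≡2; β=2, v≡2 (mod 3); (2|3)=-1, (2|3)=-1; sign (−1)^0·-1^2·-1^5 = -1.
(a,b)_5: α=-1, u≡1; β=-3, v≡4 (mod 5); (1|5)=+1, (4|5)=+1; sign (−1)^0·+1^-3·+1^-1 = +1.
(a,b)_11: α=1, u≡2; β=1, v≡2 (mod 11); (2|11)=-1, (2|11)=-1; sign (−1)^1·-1^1·-1^1 = -1.
(a,b)_7: α=-2, u≡1; β=0, v≡4 (mod 7); (1|7)=+1, (4|7)=+1; sign (−1)^0·+1^0·+1^-2 = +1.
(a,b)_13: α=1, u≡8; β=0, v≡9 (mod 13); (8|13)=-1, (9|13)=+1; sign (−1)^0·-1^0·+1^1 = +1.
(a,b)_2: α=3, β=2; u≡1, v≡1 (mod 8); ε(u)ε(v)=0·0, αω(v)=3·0, βω(u)=2·0; sum ≡ 0  ⇒  +1.
(a,b)_23: α=1, u≡19; β=0, v≡11 (mod 23); (19|23)=-1, (11|23)=-1; sign (−1)^0·-1^0·-1^1 = -1.
(a,b)_∞: sgn(-98670)=−, sgn(-55)=−, so -1.
Ram(-98670, -55) = {3, 11, 23, ∞}; no ℚ_3-point on the conic.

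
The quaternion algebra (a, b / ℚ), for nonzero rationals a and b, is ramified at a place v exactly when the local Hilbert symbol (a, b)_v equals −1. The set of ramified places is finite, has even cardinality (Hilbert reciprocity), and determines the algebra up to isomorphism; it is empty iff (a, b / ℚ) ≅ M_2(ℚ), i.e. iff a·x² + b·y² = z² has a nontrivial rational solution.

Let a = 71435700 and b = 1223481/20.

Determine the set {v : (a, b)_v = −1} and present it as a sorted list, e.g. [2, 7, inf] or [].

[3, 5, 7, 17, 29, 41]

(a, b) ≡ (79373, 124845) mod (ℚ^×)²; places V = {2, 3, 5, 7, 17, 23, 29, 41, ∞}.
(a,b)_3: α=2, u≡2; β=1, v≡2 (mod 3); (2|3)=-1, (2|3)=-1; sign (−1)^0·-1^1·-1^2 = -1.
(a,b)_29: α=1, u≡11; β=1, v≡20 (mod 29); (11|29)=-1, (20|29)=+1; sign (−1)^0·-1^1·+1^1 = -1.
(a,b)_2: α=2, β=-2; u≡5, v≡5 (mod 8); ε(u)ε(v)=0·0, αω(v)=2·1, βω(u)=-2·1; sum ≡ 0  ⇒  +1.
(a,b)_5: α=2, u≡3; β=-1, v≡4 (mod 5); (3|5)=-1, (4|5)=+1; sign (−1)^0·-1^-1·+1^2 = -1.
(a,b)_41: α=0, u≡6; β=1, v≡14 (mod 41); (6|41)=-1, (14|41)=-1; sign (−1)^0·-1^1·-1^0 = -1.
(a,b)_∞: sgn(79373)=+, sgn(124845)=+, so +1.
(a,b)_23: α=1, u≡3; β=0, v≡9 (mod 23); (3|23)=+1, (9|23)=+1; sign (−1)^0·+1^0·+1^1 = +1.
(a,b)_7: α=1, u≡3; β=3, v≡3 (mod 7); (3|7)=-1, (3|7)=-1; sign (−1)^1·-1^3·-1^1 = -1.
(a,b)_17: α=1, u≡6; β=0, v≡14 (mod 17); (6|17)=-1, (14|17)=-1; sign (−1)^0·-1^0·-1^1 = -1.
|Ram(79373, 124845)| = 6, even; anisotropic at {3, 5, 7, 17, 29, 41}.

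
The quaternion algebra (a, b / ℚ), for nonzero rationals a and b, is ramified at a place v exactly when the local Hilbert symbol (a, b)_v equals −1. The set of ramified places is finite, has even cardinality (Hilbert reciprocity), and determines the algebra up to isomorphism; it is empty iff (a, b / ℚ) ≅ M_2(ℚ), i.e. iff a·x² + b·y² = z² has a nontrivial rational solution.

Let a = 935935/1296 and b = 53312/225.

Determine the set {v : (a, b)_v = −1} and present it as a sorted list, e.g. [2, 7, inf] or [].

[5, 7]

(a, b) ≡ (7735, 17) mod (ℚ^×)²; places V = {2, 3, 5, 7, 11, 13, 17, ∞}.
(a,b)_17: α=1, u≡15; β=1, v≡2 (mod 17); (15|17)=+1, (2|17)=+1; sign (−1)^0·+1^1·+1^1 = +1.
(a,b)_11: α=2, u≡10; β=0, v≡10 (mod 11); (10|11)=-1, (10|11)=-1; sign (−1)^0·-1^0·-1^2 = +1.
(a,b)_5: α=1, u≡2; β=-2, v≡3 (mod 5); (2|5)=-1, (3|5)=-1; sign (−1)^0·-1^-2·-1^1 = -1.
(a,b)_7: α=1, u≡5; β=2, v≡3 (mod 7); (5|7)=-1, (3|7)=-1; sign (−1)^0·-1^2·-1^1 = -1.
(a,b)_13: α=1, u≡3; β=0, v≡3 (mod 13); (3|13)=+1, (3|13)=+1; sign (−1)^0·+1^0·+1^1 = +1.
(a,b)_3: α=-4, u≡1; β=-2, v≡2 (mod 3); (1|3)=+1, (2|3)=-1; sign (−1)^0·+1^-2·-1^-4 = +1.
(a,b)_∞: sgn(7735)=+, sgn(17)=+, so +1.
(a,b)_2: α=-4, β=6; u≡7, v≡1 (mod 8); ε(u)ε(v)=1·0, αω(v)=-4·0, βω(u)=6·0; sum ≡ 0  ⇒  +1.
(7735, 17 / ℚ) ramifies at {5, 7}: a division algebra.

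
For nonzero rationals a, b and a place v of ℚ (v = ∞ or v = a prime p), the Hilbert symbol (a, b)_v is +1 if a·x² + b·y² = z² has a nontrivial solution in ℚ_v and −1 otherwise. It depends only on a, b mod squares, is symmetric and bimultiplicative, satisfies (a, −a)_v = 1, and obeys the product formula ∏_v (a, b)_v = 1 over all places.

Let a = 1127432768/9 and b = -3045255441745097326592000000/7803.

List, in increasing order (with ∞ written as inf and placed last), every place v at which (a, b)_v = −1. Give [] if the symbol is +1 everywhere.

[3, 29]

(a, b) ≡ (7337, -22011) mod (ℚ^×)²; places V = {2, 3, 5, 7, 11, 17, 23, 29, ∞}.
(a,b)_11: α=1, u≡10; β=3, v≡4 (mod 11); (10|11)=-1, (4|11)=+1; sign (−1)^1·-1^3·+1^1 = +1.
(a,b)_5: α=0, u≡2; β=6, v≡4 (mod 5); (2|5)=-1, (4|5)=+1; sign (−1)^0·-1^6·+1^0 = +1.
(a,b)_2: α=6, β=22; u≡1, v≡5 (mod 8); ε(u)ε(v)=0·0, αω(v)=6·1, βω(u)=22·0; sum ≡ 0  ⇒  +1.
(a,b)_3: α=-2, u≡2; β=-3, v≡1 (mod 3); (2|3)=-1, (1|3)=+1; sign (−1)^0·-1^-3·+1^-2 = -1.
(a,b)_29: α=1, u≡3; β=3, v≡9 (mod 29); (3|29)=-1, (9|29)=+1; sign (−1)^0·-1^3·+1^1 = -1.
(a,b)_7: α=4, u≡4; β=6, v≡1 (mod 7); (4|7)=+1, (1|7)=+1; sign (−1)^0·+1^6·+1^4 = +1.
(a,b)_∞: sgn(7337)=+, sgn(-22011)=−, so +1.
(a,b)_17: α=0, u≡3; β=-2, v≡9 (mod 17); (3|17)=-1, (9|17)=+1; sign (−1)^0·-1^-2·+1^0 = +1.
(a,b)_23: α=1, u≡15; β=3, v≡6 (mod 23); (15|23)=-1, (6|23)=+1; sign (−1)^1·-1^3·+1^1 = +1.
(7337, -22011 / ℚ) ramifies at {3, 29}: a division algebra.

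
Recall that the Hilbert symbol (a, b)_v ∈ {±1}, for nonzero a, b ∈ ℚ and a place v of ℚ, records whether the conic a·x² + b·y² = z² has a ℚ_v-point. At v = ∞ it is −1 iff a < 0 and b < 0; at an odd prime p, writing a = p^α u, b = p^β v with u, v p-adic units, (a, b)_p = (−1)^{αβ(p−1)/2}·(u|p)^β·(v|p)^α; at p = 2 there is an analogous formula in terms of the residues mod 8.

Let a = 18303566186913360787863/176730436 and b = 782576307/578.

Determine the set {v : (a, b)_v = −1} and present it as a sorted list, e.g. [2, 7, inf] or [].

(a, b) ≡ (247, 94054) mod (ℚ^×)²; places V = {2, 3, 11, 13, 17, 19, 23, 31, 37, 41, 43, ∞}.
(a,b)_∞: sgn(247)=+, sgn(94054)=+, so +1.
(a,b)_31: α=2, u≡21; β=1, v≡13 (mod 31); (21|31)=-1, (13|31)=-1; sign (−1)^0·-1^1·-1^2 = -1.
(a,b)_3: α=4, u≡1; β=2, v≡1 (mod 3); (1|3)=+1, (1|3)=+1; sign (−1)^0·+1^2·+1^4 = +1.
(a,b)_2: α=-2, β=-1; u≡7, v≡3 (mod 8); ε(u)ε(v)=1·1, αω(v)=-2·1, βω(u)=-1·0; sum ≡ 1  ⇒  -1.
(a,b)_19: α=1, u≡15; β=0, v≡4 (mod 19); (15|19)=-1, (4|19)=+1; sign (−1)^0·-1^0·+1^1 = +1.
(a,b)_13: α=1, u≡7; β=0, v≡1 (mod 13); (7|13)=-1, (1|13)=+1; sign (−1)^0·-1^0·+1^1 = +1.
(a,b)_23: α=-2, u≡5; β=0, v≡14 (mod 23); (5|23)=-1, (14|23)=-1; sign (−1)^0·-1^0·-1^-2 = +1.
(a,b)_37: α=2, u≡12; β=1, v≡11 (mod 37); (12|37)=+1, (11|37)=+1; sign (−1)^0·+1^1·+1^2 = +1.
(a,b)_43: α=4, u≡12; β=2, v≡11 (mod 43); (12|43)=-1, (11|43)=+1; sign (−1)^0·-1^2·+1^4 = +1.
(a,b)_17: α=-4, u≡4; β=-2, v≡12 (mod 17); (4|17)=+1, (12|17)=-1; sign (−1)^0·+1^-2·-1^-4 = +1.
(a,b)_41: α=2, u≡20; β=1, v≡32 (mod 41); (20|41)=+1, (32|41)=+1; sign (−1)^0·+1^1·+1^2 = +1.
(a,b)_11: α=2, u≡1; β=0, v≡3 (mod 11); (1|11)=+1, (3|11)=+1; sign (−1)^0·+1^0·+1^2 = +1.
(247, 94054 / ℚ) ramifies at {2, 31}: a division algebra.

[2, 31]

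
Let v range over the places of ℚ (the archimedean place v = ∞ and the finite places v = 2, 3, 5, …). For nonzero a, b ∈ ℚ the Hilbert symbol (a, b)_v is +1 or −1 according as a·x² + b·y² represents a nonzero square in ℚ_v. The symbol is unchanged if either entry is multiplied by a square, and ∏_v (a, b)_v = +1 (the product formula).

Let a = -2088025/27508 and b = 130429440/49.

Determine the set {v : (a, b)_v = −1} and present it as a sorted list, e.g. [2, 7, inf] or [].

[2, 5, 13, 37]

Mod squares: a ≡ -13, b ≡ 6290. Check v ∈ {∞, 2, 3, 5, 7, 13, 17, 23, 37}.
v=13: a=13^-1·(≡10), b=13^0·(≡5) mod 13; (10|13)=+1, (5|13)=-1; (−1)^{-1·0·6}·(+1)^0·(-1)^-1 = -1.
v=∞: -13 < 0 and 6290 > 0  ⇒  (a,b)_∞ = +1.
v=23: a=23^-2·(≡5), b=23^0·(≡17) mod 23; (5|23)=-1, (17|23)=-1; (−1)^{-2·0·11}·(-1)^0·(-1)^-2 = +1.
v=5: a=5^2·(≡3), b=5^1·(≡2) mod 5; (3|5)=-1, (2|5)=-1; (−1)^{2·1·2}·(-1)^1·(-1)^2 = -1.
v=7: a=7^0·(≡1), b=7^-2·(≡1) mod 7; (1|7)=+1, (1|7)=+1; (−1)^{0·-2·3}·(+1)^-2·(+1)^0 = +1.
v=2: v_2(a)=-2, v_2(b)=9; units ≡ 3, 1 (mod 8); ε·ε+αω+βω = 1·0+-2·0+9·1 ≡ 1  ⇒  (a,b)_2 = -1.
v=17: a=17^4·(≡13), b=17^1·(≡9) mod 17; (13|17)=+1, (9|17)=+1; (−1)^{4·1·8}·(+1)^1·(+1)^4 = +1.
v=3: a=3^0·(≡2), b=3^4·(≡2) mod 3; (2|3)=-1, (2|3)=-1; (−1)^{0·4·1}·(-1)^4·(-1)^0 = +1.
v=37: a=37^0·(≡15), b=37^1·(≡17) mod 37; (15|37)=-1, (17|37)=-1; (−1)^{0·1·18}·(-1)^1·(-1)^0 = -1.
(-13, 6290 / ℚ) ramifies at {2, 5, 13, 37}: a division algebra.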